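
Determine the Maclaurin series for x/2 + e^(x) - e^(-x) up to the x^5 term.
x^5/60 + x^3/3 + 5·x/2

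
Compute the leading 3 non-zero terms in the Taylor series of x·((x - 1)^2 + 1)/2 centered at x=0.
x^3/2 - x^2 + x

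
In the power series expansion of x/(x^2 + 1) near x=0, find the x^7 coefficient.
Expand to order 7: x/(x^2 + 1) = -x^7 + x^5 - x^3 + x + O(x^8).
The coefficient of x^7 is -1.

Final answer: -1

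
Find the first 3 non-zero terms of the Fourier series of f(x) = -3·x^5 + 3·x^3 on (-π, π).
(-756 - 6·π^4 + 126·π^2)·sin(x) + (-18·π^2 + 27 + 3·π^4)·sin(2·x) + (-2·π^4 - 116/27 + 58·π^2/9)·sin(3·x)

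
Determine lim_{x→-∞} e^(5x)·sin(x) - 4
Evaluate the dominant behaviour as x → -∞; each term tends to a finite value or vanishes.
Limit = -4.

Final answer: -4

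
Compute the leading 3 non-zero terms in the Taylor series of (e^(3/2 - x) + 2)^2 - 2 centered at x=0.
x^2·(2 + e^(3/2))^2·(e^(3)/(2 + e^(3/2))^2 + e^(3/2)/(2 + e^(3/2))) - 2·x·(2 + e^(3/2))·e^(3/2) - 2 + (2 + e^(3/2))^2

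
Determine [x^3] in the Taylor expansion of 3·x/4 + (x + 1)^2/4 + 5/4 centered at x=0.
Expand to order 3: 3·x/4 + (x + 1)^2/4 + 5/4 = x^2/4 + 5·x/4 + 3/2 + O(x^4).
The coefficient of x^3 is 0.

Final answer: 0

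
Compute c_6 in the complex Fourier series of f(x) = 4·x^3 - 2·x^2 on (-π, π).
Compute the real Fourier coefficients first: a_6 = -2/9, b_6 = 2/9 - 4·π^2/3.
Then c_6 = (a_6 − i·b_6)/2 = -1/9 - i/9 + 2·i·π^2/3.

Final answer: -1/9 - i/9 + 2·i·π^2/3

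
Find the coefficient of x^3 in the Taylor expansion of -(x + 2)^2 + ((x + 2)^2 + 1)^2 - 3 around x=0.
Expand to order 3: -(x + 2)^2 + ((x + 2)^2 + 1)^2 - 3 = 8·x^3 + 25·x^2 + 36·x + 18 + O(x^4).
The coefficient of x^3 is 8.

Final answer: 8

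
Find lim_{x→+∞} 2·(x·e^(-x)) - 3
Evaluate the dominant behaviour as x → +∞; each term tends to a finite value or vanishes.
Limit = -3.

Final answer: -3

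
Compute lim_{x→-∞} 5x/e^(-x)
This is an ∞/∞ indeterminate form as x → -∞.
Compare growth rates of the dominant terms (exponentials ≫ polynomials ≫ logarithms), or apply L'Hôpital's rule; the quotient → 0.
Limit = 0.

Final answer: 0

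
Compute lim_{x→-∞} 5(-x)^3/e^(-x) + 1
The quotient is an ∞/∞ indeterminate form as x → -∞.
Compare growth rates of the dominant terms (exponentials ≫ polynomials ≫ logarithms), or apply L'Hôpital's rule; the quotient → 0.
Adding the constant: 0 + 1 = 1. Limit = 1.

Final answer: 1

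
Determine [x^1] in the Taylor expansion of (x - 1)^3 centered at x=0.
Expand to order 1: (x - 1)^3 = 3·x - 1 + O(x^2).
The coefficient of x^1 is 3.

Final answer: 3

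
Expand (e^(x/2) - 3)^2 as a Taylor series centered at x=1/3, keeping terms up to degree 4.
-6·e^(1/6) + e^(1/3) + 9 + (-3·e^(1/6) + e^(1/3))·(x - 1/3) + (-135·e^(1/3) - 21·e^(2/3) + 2·e^(5/6) + 81·e^(1/6) + 81·e^(1/2))·(x - 1/3)^2/(-108 - 36·e^(1/3) + 4·e^(1/2) + 108·e^(1/6)) + (-189·e^(1/3) - 39·e^(2/3) + 4·e^(5/6) + 81·e^(1/6) + 135·e^(1/2))·(x - 1/3)^3/(-648 - 216·e^(1/3) + 24·e^(1/2) + 648·e^(1/6)) + (-297·e^(1/3) - 75·e^(2/3) + 8·e^(5/6) + 81·e^(1/6) + 243·e^(1/2))·(x - 1/3)^4/(-5184 - 1728·e^(1/3) + 192·e^(1/2) + 5184·e^(1/6))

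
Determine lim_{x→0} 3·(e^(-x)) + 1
Direct substitution at x = 0 gives 4.

Final answer: 4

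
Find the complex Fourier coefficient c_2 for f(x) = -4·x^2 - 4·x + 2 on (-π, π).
Compute the real Fourier coefficients first: a_2 = -4, b_2 = 4.
Then c_2 = (a_2 − i·b_2)/2 = -2 - 2·i.

Final answer: -2 - 2·i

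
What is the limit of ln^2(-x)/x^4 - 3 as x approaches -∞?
The quotient is an ∞/∞ indeterminate form as x → -∞.
Compare growth rates of the dominant terms (exponentials ≫ polynomials ≫ logarithms), or apply L'Hôpital's rule; the quotient → 0.
Adding the constant: 0 - 3 = -3. Limit = -3.

Final answer: -3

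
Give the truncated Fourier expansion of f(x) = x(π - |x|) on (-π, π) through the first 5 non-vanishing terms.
8·sin(x)/π + 8·sin(3·x)/(27·π) + 8·sin(5·x)/(125·π) + 8·sin(7·x)/(343·π) + 8·sin(9·x)/(729·π)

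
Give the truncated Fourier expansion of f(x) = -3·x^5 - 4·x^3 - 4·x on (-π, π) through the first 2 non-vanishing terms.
(-680 - 6·π^4 + 112·π^2)·sin(x) + (-11·π^2 + 41/2 + 3·π^4)·sin(2·x)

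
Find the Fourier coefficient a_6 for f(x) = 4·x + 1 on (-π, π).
a_6 = (1/π) ∫_{-π}^{π} f(x)·cos(6x) dx.
Evaluate the integral (use parity and integration by parts as needed): a_6 = 0.

Final answer: 0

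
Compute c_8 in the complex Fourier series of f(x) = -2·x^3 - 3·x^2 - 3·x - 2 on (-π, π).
Compute the real Fourier coefficients first: a_8 = -3/16, b_8 = 45/64 + π^2/2.
Then c_8 = (a_8 − i·b_8)/2 = -3/32 - i·π^2/4 - 45·i/128.

Final answer: -3/32 - i·π^2/4 - 45·i/128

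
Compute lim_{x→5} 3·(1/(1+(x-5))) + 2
Direct substitution at x = 5 gives 5.

Final answer: 5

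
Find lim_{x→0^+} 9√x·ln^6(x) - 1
The product is a 0·∞ indeterminate form at x → 0⁺.
Rewrite the product as 9·ln^6(x) / x^(-1/2) and apply L'Hôpital, or use the standard hierarchy x^(-1/2) ≫ |ln x|^6 as x → 0⁺.
The indeterminate product → 0, so the limit = -1.

Final answer: -1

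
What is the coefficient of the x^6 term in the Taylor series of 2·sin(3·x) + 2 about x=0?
Expand to order 6: 2·sin(3·x) + 2 = 81·x^5/20 - 9·x^3 + 6·x + 2 + O(x^7).
The coefficient of x^6 is 0.

Final answer: 0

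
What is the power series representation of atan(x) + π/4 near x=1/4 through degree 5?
atan(1/4) + π/4 + 16·(x - 1/4)/17 - 64·(x - 1/4)^2/289 - 3328·(x - 1/4)^3/14739 + 15360·(x - 1/4)^4/83521 + 413696·(x - 1/4)^5/7099285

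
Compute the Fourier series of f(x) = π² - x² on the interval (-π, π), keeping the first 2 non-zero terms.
4·cos(x) + 2·π^2/3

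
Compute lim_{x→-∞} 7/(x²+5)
Evaluate the dominant behaviour as x → -∞; each term tends to a finite value or vanishes.
Limit = 0.

Final answer: 0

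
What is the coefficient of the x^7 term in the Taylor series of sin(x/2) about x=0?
Expand to order 7: sin(x/2) = -x^7/645120 + x^5/3840 - x^3/48 + x/2 + O(x^8).
The coefficient of x^7 is -1/645120.

Final answer: -1/645120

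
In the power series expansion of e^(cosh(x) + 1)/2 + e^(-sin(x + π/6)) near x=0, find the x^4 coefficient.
Expand to order 4: e^(cosh(x) + 1)/2 + e^(-sin(x + π/6)) = x^4·(e^(-1/2)/384 + e^(2)/12) - 5·√(3)·x^3·e^(-1/2)/48 + x^2·(5·e^(-1/2)/8 + e^(2)/4) - √(3)·x·e^(-1/2)/2 + e^(-1/2) + e^(2)/2 + O(x^5).
The coefficient of x^4 is e^(-1/2)/384 + e^(2)/12.

Final answer: e^(-1/2)/384 + e^(2)/12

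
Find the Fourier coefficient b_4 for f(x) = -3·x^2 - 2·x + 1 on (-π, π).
b_4 = (1/π) ∫_{-π}^{π} f(x)·sin(4x) dx.
Evaluate the integral (use parity and integration by parts as needed): b_4 = 1.

Final answer: 1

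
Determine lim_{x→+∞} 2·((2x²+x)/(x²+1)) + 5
Evaluate the dominant behaviour as x → +∞; each term tends to a finite value or vanishes.
Limit = 9.

Final answer: 9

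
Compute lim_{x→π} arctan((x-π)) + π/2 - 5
Direct substitution at x = π gives -5 + π/2.

Final answer: -5 + π/2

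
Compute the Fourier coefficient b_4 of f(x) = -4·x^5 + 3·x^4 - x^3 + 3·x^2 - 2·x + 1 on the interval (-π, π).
b_4 = (1/π) ∫_{-π}^{π} f(x)·sin(4x) dx.
Evaluate the integral (use parity and integration by parts as needed): b_4 = -2·π^2 + 7/4 + 2·π^4.

Final answer: -2·π^2 + 7/4 + 2·π^4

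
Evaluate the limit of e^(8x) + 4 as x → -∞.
Evaluate the dominant behaviour as x → -∞; each term tends to a finite value or vanishes.
Limit = 4.

Final answer: 4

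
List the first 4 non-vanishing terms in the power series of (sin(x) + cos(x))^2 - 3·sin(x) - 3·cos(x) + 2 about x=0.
-x^4/8 - 5·x^3/6 + 3·x^2/2 - x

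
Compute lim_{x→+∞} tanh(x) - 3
Evaluate the dominant behaviour as x → +∞; each term tends to a finite value or vanishes.
Limit = -2.

Final answer: -2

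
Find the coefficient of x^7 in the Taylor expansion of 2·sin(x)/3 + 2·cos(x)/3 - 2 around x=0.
Expand to order 7: 2·sin(x)/3 + 2·cos(x)/3 - 2 = -x^7/7560 - x^6/1080 + x^5/180 + x^4/36 - x^3/9 - x^2/3 + 2·x/3 - 4/3 + O(x^8).
The coefficient of x^7 is -1/7560.

Final answer: -1/7560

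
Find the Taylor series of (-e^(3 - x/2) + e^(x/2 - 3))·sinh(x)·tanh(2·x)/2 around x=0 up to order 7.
x^7·(3593·e^(-3)/3840 + 3593·e^(3)/3840) + x^6·(-10231·e^(3)/5760 + 10231·e^(-3)/5760) + x^5·(-9·e^(3)/16 - 9·e^(-3)/16) + x^4·(-25·e^(-3)/24 + 25·e^(3)/24) + x^3·(e^(-3)/2 + e^(3)/2) + x^2·(-e^(3) + e^(-3))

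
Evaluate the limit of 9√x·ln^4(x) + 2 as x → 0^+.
The product is a 0·∞ indeterminate form at x → 0⁺.
Rewrite the product as 9·ln^4(x) / x^(-1/2) and apply L'Hôpital, or use the standard hierarchy x^(-1/2) ≫ |ln x|^4 as x → 0⁺.
The indeterminate product → 0, so the limit = 2.

Final answer: 2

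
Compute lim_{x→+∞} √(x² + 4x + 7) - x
As x → +∞: multiply by the conjugate to get (4x+7)/(√(x²+4x+7)+x); the denominator ~ 2x, so the limit is 4/2 = 2.
Limit = 2.

Final answer: 2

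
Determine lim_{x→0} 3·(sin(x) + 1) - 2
Direct substitution at x = 0 gives 1.

Final answer: 1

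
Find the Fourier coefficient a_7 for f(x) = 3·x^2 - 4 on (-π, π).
a_7 = (1/π) ∫_{-π}^{π} f(x)·cos(7x) dx.
Evaluate the integral (use parity and integration by parts as needed): a_7 = -12/49.

Final answer: -12/49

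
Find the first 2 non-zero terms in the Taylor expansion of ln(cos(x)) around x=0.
-x^4/12 - x^2/2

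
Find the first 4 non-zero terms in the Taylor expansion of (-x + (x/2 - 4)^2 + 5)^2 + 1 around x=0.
-5·x^3/2 + 71·x^2/2 - 210·x + 442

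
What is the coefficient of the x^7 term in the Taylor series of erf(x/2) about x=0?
Expand to order 7: erf(x/2) = -x^7/(2688·√(π)) + x^5/(160·√(π)) - x^3/(12·√(π)) + x/√(π) + O(x^8).
The coefficient of x^7 is -1/(2688·√(π)).

Final answer: -1/(2688·√(π))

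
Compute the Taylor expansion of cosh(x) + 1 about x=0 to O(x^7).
x^6/720 + x^4/24 + x^2/2 + 2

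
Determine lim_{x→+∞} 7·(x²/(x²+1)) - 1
Evaluate the dominant behaviour as x → +∞; each term tends to a finite value or vanishes.
Limit = 6.

Final answer: 6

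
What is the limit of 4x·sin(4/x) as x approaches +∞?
As x → +∞: let u = 4/x → 0⁺; then 4·x·sin(4/x) = 4·4·sin(u)/u → 4·4·1 = 16.
Limit = 16.

Final answer: 16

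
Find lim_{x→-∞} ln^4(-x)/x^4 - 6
The quotient is an ∞/∞ indeterminate form as x → -∞.
Compare growth rates of the dominant terms (exponentials ≫ polynomials ≫ logarithms), or apply L'Hôpital's rule; the quotient → 0.
Adding the constant: 0 - 6 = -6. Limit = -6.

Final answer: -6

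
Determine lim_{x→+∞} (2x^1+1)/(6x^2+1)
This is an ∞/∞ indeterminate form as x → +∞.
Divide numerator and denominator by x^2 and let the lower-order terms vanish; the numerator's degree 1 is below the denominator's degree 2, so the quotient → 0.
Limit = 0.

Final answer: 0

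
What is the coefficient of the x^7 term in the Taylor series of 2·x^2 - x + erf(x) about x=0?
Expand to order 7: 2·x^2 - x + erf(x) = -x^7/(21·√(π)) + x^5/(5·√(π)) - 2·x^3/(3·√(π)) + 2·x^2 + x·(-1 + 2/√(π)) + O(x^8).
The coefficient of x^7 is -1/(21·√(π)).

Final answer: -1/(21·√(π))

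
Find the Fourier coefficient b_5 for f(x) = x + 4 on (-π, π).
b_5 = (1/π) ∫_{-π}^{π} f(x)·sin(5x) dx.
Evaluate the integral (use parity and integration by parts as needed): b_5 = 2/5.

Final answer: 2/5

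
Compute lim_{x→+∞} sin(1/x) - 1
Evaluate the dominant behaviour as x → +∞; each term tends to a finite value or vanishes.
Limit = -1.

Final answer: -1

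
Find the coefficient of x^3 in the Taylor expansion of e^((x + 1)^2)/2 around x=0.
Expand to order 3: e^((x + 1)^2)/2 = 5·e·x^3/3 + 3·e·x^2/2 + e·x + e/2 + O(x^4).
The coefficient of x^3 is 5·e/3.

Final answer: 5·e/3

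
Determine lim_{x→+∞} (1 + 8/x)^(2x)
As x → +∞: write (1 + 8/x)^(2x) = ((1 + 8/x)^x)^2 → (e^8)^2 = e^16.
Limit = e^(16).

Final answer: e^(16)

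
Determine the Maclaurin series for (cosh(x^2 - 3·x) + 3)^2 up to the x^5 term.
-63·x^5 + 205·x^4/4 - 24·x^3 + 36·x^2 + 16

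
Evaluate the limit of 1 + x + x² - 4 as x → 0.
Direct substitution at x = 0 gives -3.

Final answer: -3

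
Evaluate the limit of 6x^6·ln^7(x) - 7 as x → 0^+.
The product is a 0·∞ indeterminate form at x → 0⁺.
Rewrite the product as 6·ln^7(x) / x^(-6) and apply L'Hôpital, or use the standard hierarchy x^(-6) ≫ |ln x|^7 as x → 0⁺.
The indeterminate product → 0, so the limit = -7.

Final answer: -7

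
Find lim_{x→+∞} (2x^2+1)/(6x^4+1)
This is an ∞/∞ indeterminate form as x → +∞.
Divide numerator and denominator by x^4 and let the lower-order terms vanish; the numerator's degree 2 is below the denominator's degree 4, so the quotient → 0.
Limit = 0.

Final answer: 0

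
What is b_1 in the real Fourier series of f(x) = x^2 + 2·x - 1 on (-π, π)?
b_1 = (1/π) ∫_{-π}^{π} f(x)·sin(1x) dx.
Evaluate the integral (use parity and integration by parts as needed): b_1 = 4.

Final answer: 4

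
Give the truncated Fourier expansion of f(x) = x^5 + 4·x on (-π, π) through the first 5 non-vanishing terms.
(-40·π^2 + 2·π^4 + 248)·sin(x) + (-π^4 - 23/2 + 5·π^2)·sin(2·x) + (-40·π^2/27 + 296/81 + 2·π^4/3)·sin(3·x) + (-π^4/2 - 143/64 + 5·π^2/8)·sin(4·x) + (-8·π^2/25 + 1048/625 + 2·π^4/5)·sin(5·x)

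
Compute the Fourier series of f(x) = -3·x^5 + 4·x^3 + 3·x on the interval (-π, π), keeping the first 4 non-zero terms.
(-762 - 6·π^4 + 128·π^2)·sin(x) + (-19·π^2 + 51/2 + 3·π^4)·sin(2·x) + (-2·π^4 - 74/27 + 64·π^2/9)·sin(3·x) + (-31·π^2/8 - 3/64 + 3·π^4/2)·sin(4·x)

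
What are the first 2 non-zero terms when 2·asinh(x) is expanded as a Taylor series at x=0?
-x^3/3 + 2·x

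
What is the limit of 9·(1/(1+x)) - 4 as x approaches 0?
Direct substitution at x = 0 gives 5.

Final answer: 5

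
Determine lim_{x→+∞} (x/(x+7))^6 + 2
As x → +∞: x/(x+7) = 1/(1 + 7/x) → 1, and the 6th power of a limit-1 base also → 1; with the additive constant, 1 + 2 = 3.
Limit = 3.

Final answer: 3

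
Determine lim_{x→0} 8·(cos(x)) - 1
Direct substitution at x = 0 gives 7.

Final answer: 7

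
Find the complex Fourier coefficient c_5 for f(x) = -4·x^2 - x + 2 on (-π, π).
Compute the real Fourier coefficients first: a_5 = 16/25, b_5 = -2/5.
Then c_5 = (a_5 − i·b_5)/2 = 8/25 + i/5.

Final answer: 8/25 + i/5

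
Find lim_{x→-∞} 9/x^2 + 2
Evaluate the dominant behaviour as x → -∞; each term tends to a finite value or vanishes.
Limit = 2.

Final answer: 2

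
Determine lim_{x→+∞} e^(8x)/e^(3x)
This is an ∞/∞ indeterminate form as x → +∞.
Rewrite e^(8x)/e^(3x) = e^((8−3)x) = e^(5x); the exponent coefficient is 5 > 0 so e^(5x) → ∞.
Limit = ∞.

Final answer: ∞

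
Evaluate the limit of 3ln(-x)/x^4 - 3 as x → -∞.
The quotient is an ∞/∞ indeterminate form as x → -∞.
Compare growth rates of the dominant terms (exponentials ≫ polynomials ≫ logarithms), or apply L'Hôpital's rule; the quotient → 0.
Adding the constant: 0 - 3 = -3. Limit = -3.

Final answer: -3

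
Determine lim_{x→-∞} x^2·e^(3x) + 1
The product is a 0·∞ indeterminate form at x → -∞.
Rewrite the product as x^2 / e^(-3x) (an ∞/∞ form) and apply L'Hôpital, or use the standard hierarchy e^(3|x|) ≫ |x^2| as x → -∞.
The indeterminate product → 0, so the limit = 1.

Final answer: 1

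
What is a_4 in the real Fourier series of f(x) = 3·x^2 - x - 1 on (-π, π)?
a_4 = (1/π) ∫_{-π}^{π} f(x)·cos(4x) dx.
Evaluate the integral (use parity and integration by parts as needed): a_4 = 3/4.

Final answer: 3/4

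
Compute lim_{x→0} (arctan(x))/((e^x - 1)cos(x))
Both numerator and denominator → 0 as x → 0; this is a 0/0 indeterminate form.
Expand each to leading order near x = 0: numerator ~ x, denominator ~ x.
The limit of the ratio is 1.

Final answer: 1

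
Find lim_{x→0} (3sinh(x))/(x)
Both numerator and denominator → 0 as x → 0; this is a 0/0 indeterminate form.
Expand each to leading order near x = 0: numerator ~ 3·x, denominator ~ x.
The limit of the ratio is 3.

Final answer: 3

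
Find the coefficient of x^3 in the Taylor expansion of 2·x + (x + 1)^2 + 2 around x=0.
Expand to order 3: 2·x + (x + 1)^2 + 2 = x^2 + 4·x + 3 + O(x^4).
The coefficient of x^3 is 0.

Final answer: 0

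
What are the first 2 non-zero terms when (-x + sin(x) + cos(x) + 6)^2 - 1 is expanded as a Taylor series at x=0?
48 - 7·x^2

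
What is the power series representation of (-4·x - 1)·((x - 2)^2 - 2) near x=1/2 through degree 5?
-3/4 + 8·(x - 1/2) + 9·(x - 1/2)^2 - 4·(x - 1/2)^3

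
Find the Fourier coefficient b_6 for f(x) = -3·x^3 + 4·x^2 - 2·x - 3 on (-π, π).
b_6 = (1/π) ∫_{-π}^{π} f(x)·sin(6x) dx.
Evaluate the integral (use parity and integration by parts as needed): b_6 = 1/2 + π^2.

Final answer: 1/2 + π^2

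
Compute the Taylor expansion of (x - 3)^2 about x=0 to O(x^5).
x^2 - 6·x + 9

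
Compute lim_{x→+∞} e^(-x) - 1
Evaluate the dominant behaviour as x → +∞; each term tends to a finite value or vanishes.
Limit = -1.

Final answer: -1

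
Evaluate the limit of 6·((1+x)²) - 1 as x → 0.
Direct substitution at x = 0 gives 5.

Final answer: 5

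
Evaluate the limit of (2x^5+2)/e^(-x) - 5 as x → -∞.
The quotient is an ∞/∞ indeterminate form as x → -∞.
Compare growth rates of the dominant terms (exponentials ≫ polynomials ≫ logarithms), or apply L'Hôpital's rule; the quotient → 0.
Adding the constant: 0 - 5 = -5. Limit = -5.

Final answer: -5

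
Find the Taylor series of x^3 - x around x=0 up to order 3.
x^3 - x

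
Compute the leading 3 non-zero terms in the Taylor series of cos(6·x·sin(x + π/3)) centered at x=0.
-9·√(3)·x^3 - 27·x^2/2 + 1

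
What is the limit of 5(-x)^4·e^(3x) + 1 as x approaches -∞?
The product is a 0·∞ indeterminate form at x → -∞.
Rewrite the product as 5(-x)^4 / e^(-3x) (an ∞/∞ form) and apply L'Hôpital, or use the standard hierarchy e^(3|x|) ≫ |(-x)^4| as x → -∞.
The indeterminate product → 0, so the limit = 1.

Final answer: 1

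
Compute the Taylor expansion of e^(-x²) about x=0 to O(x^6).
x^4/2 - x^2 + 1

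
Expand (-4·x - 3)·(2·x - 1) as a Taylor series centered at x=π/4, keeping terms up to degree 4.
-π^2/2 - π/2 + 3 + (-4·π - 2)·(x - π/4) - 8·(x - π/4)^2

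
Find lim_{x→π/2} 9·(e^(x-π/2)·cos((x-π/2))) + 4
Direct substitution at x = π/2 gives 13.

Final answer: 13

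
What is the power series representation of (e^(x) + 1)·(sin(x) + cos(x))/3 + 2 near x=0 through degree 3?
-x^3/18 + x^2/6 + x + 8/3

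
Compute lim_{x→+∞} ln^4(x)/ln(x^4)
This is an ∞/∞ indeterminate form as x → +∞.
Write ln(x^4) = 4·ln(x), reducing the quotient to ln^3(x)/4 → ∞.
Limit = ∞.

Final answer: ∞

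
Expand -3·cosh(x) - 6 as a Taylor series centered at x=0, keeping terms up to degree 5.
-x^4/8 - 3·x^2/2 - 9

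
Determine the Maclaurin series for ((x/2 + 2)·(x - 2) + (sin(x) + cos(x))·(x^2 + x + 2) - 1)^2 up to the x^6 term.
-517·x^6/180 - 211·x^5/60 + 85·x^4/12 + 11·x^3 + 7·x^2 - 24·x + 9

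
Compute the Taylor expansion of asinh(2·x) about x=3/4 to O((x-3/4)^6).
asinh(3/2) + 4·√(13)·(x - 3/4)/13 - 24·√(13)·(x - 3/4)^2/169 + 448·√(13)·(x - 3/4)^3/6591 - 576·√(13)·(x - 3/4)^4/28561 - 21504·√(13)·(x - 3/4)^5/1856465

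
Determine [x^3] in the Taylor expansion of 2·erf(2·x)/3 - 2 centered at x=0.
Expand to order 3: 2·erf(2·x)/3 - 2 = -32·x^3/(9·√(π)) + 8·x/(3·√(π)) - 2 + O(x^4).
The coefficient of x^3 is -32/(9·√(π)).

Final answer: -32/(9·√(π))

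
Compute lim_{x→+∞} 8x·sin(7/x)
As x → +∞: let u = 7/x → 0⁺; then 8·x·sin(7/x) = 8·7·sin(u)/u → 8·7·1 = 56.
Limit = 56.

Final answer: 56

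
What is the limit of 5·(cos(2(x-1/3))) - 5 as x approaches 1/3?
Direct substitution at x = 1/3 gives 0.

Final answer: 0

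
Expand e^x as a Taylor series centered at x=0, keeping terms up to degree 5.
x^5/120 + x^4/24 + x^3/6 + x^2/2 + x + 1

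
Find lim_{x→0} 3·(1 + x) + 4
Direct substitution at x = 0 gives 7.

Final answer: 7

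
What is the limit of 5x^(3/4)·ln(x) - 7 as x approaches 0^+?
The product is a 0·∞ indeterminate form at x → 0⁺.
Rewrite the product as 5·ln(x) / x^(-3/4) and apply L'Hôpital, or use the standard hierarchy x^(-3/4) ≫ |ln x| as x → 0⁺.
The indeterminate product → 0, so the limit = -7.

Final answer: -7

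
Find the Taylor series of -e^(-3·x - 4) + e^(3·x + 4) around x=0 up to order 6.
x^6·(-81·e^(-4)/80 + 81·e^(4)/80) + x^5·(81·e^(-4)/40 + 81·e^(4)/40) + x^4·(-27·e^(-4)/8 + 27·e^(4)/8) + x^3·(9·e^(-4)/2 + 9·e^(4)/2) + x^2·(-9·e^(-4)/2 + 9·e^(4)/2) + x·(3·e^(-4) + 3·e^(4)) - e^(-4) + e^(4)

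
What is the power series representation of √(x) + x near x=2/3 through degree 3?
2/3 + √(6)/3 + (√(6)/4 + 1)·(x - 2/3) - 3·√(6)·(x - 2/3)^2/32 + 9·√(6)·(x - 2/3)^3/128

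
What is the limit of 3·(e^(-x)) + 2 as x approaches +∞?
Evaluate the dominant behaviour as x → +∞; each term tends to a finite value or vanishes.
Limit = 2.

Final answer: 2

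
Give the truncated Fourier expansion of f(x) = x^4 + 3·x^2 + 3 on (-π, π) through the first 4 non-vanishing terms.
(36 - 8·π^2)·cos(x) + 2·π^2·cos(2·x) + (-8·π^2/9 - 20/27)·cos(3·x) + 3 + π^2 + π^4/5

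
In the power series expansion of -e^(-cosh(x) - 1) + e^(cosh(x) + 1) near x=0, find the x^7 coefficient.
Expand to order 7: -e^(-cosh(x) - 1) + e^(cosh(x) + 1) = x^6·(e^(-2)/720 + 31·e^(2)/720) + x^4·(-e^(-2)/12 + e^(2)/6) + x^2·(e^(-2)/2 + e^(2)/2) - e^(-2) + e^(2) + O(x^8).
The coefficient of x^7 is 0.

Final answer: 0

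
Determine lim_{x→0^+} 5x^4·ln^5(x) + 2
The product is a 0·∞ indeterminate form at x → 0⁺.
Rewrite the product as 5·ln^5(x) / x^(-4) and apply L'Hôpital, or use the standard hierarchy x^(-4) ≫ |ln x|^5 as x → 0⁺.
The indeterminate product → 0, so the limit = 2.

Final answer: 2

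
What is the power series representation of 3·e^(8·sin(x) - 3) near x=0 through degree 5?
3457·x^5·e^(-3)/5 + 480·x^4·e^(-3) + 252·x^3·e^(-3) + 96·x^2·e^(-3) + 24·x·e^(-3) + 3·e^(-3)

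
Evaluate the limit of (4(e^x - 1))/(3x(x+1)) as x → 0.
Both numerator and denominator → 0 as x → 0; this is a 0/0 indeterminate form.
Expand each to leading order near x = 0: numerator ~ 4·x, denominator ~ 3·x.
The limit of the ratio is 4/3.

Final answer: 4/3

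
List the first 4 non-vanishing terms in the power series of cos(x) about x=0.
-x^6/720 + x^4/24 - x^2/2 + 1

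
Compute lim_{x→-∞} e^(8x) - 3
Evaluate the dominant behaviour as x → -∞; each term tends to a finite value or vanishes.
Limit = -3.

Final answer: -3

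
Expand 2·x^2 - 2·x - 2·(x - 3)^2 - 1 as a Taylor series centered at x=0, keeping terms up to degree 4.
10·x - 19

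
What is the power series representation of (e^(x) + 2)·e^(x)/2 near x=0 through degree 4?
3·x^4/8 + 5·x^3/6 + 3·x^2/2 + 2·x + 3/2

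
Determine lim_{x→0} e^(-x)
Direct substitution at x = 0 gives 1.

Final answer: 1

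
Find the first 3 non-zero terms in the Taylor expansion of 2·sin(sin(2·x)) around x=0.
32·x^5/5 - 16·x^3/3 + 4·x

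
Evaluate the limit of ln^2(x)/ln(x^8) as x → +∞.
This is an ∞/∞ indeterminate form as x → +∞.
Write ln(x^8) = 8·ln(x), reducing the quotient to ln(x)/8 → ∞.
Limit = ∞.

Final answer: ∞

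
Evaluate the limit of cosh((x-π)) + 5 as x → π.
Direct substitution at x = π gives 6.

Final answer: 6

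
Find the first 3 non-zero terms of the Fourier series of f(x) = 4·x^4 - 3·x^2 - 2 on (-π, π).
(204 - 32·π^2)·cos(x) + (-15 + 8·π^2)·cos(2·x) - π^2 - 2 + 4·π^4/5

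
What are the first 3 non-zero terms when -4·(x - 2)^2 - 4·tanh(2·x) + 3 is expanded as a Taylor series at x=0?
-4·x^2 + 8·x - 13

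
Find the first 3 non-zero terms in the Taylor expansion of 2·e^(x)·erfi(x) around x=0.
10·x^3/(3·√(π)) + 4·x^2/√(π) + 4·x/√(π)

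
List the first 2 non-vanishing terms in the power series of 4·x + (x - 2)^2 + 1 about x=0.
x^2 + 5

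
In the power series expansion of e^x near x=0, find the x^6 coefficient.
Expand to order 6: e^x = x^6/720 + x^5/120 + x^4/24 + x^3/6 + x^2/2 + x + 1 + O(x^7).
The coefficient of x^6 is 1/720.

Final answer: 1/720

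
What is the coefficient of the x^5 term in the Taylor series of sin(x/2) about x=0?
Expand to order 5: sin(x/2) = x^5/3840 - x^3/48 + x/2 + O(x^6).
The coefficient of x^5 is 1/3840.

Final answer: 1/3840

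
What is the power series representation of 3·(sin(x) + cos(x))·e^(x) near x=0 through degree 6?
-x^6/30 - x^5/5 - x^4/2 + 3·x^2 + 6·x + 3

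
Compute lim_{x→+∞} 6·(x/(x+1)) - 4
Evaluate the dominant behaviour as x → +∞; each term tends to a finite value or vanishes.
Limit = 2.

Final answer: 2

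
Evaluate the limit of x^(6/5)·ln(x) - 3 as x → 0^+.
The product is a 0·∞ indeterminate form at x → 0⁺.
Rewrite the product as ln(x) / x^(-6/5) and apply L'Hôpital, or use the standard hierarchy x^(-6/5) ≫ |ln x| as x → 0⁺.
The indeterminate product → 0, so the limit = -3.

Final answer: -3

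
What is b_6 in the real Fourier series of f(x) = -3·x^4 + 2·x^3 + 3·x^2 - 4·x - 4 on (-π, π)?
b_6 = (1/π) ∫_{-π}^{π} f(x)·sin(6x) dx.
Evaluate the integral (use parity and integration by parts as needed): b_6 = 13/9 - 2·π^2/3.

Final answer: 13/9 - 2·π^2/3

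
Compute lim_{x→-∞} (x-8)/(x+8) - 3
Evaluate the dominant behaviour as x → -∞; each term tends to a finite value or vanishes.
Limit = -2.

Final answer: -2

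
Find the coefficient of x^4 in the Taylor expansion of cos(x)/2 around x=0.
Expand to order 4: cos(x)/2 = x^4/48 - x^2/4 + 1/2 + O(x^5).
The coefficient of x^4 is 1/48.

Final answer: 1/48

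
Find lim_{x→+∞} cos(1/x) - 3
Evaluate the dominant behaviour as x → +∞; each term tends to a finite value or vanishes.
Limit = -2.

Final answer: -2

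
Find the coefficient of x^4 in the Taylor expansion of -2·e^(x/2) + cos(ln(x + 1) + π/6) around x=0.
Expand to order 4: -2·e^(x/2) + cos(ln(x + 1) + π/6) = x^4·(-5·√(3)/24 - 1/192) + x^3·(-1/8 + √(3)/4) - √(3)·x^2/4 - 3·x/2 - 2 + √(3)/2 + O(x^5).
The coefficient of x^4 is -5·√(3)/24 - 1/192.

Final answer: -5·√(3)/24 - 1/192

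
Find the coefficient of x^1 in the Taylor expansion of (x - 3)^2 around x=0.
Expand to order 1: (x - 3)^2 = 9 - 6·x + O(x^2).
The coefficient of x^1 is -6.

Final answer: -6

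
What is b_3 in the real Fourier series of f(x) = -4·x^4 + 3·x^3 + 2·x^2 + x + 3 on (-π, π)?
b_3 = (1/π) ∫_{-π}^{π} f(x)·sin(3x) dx.
Evaluate the integral (use parity and integration by parts as needed): b_3 = -2/3 + 2·π^2.

Final answer: -2/3 + 2·π^2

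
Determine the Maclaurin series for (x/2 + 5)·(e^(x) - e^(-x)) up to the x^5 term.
x^5/12 + x^4/6 + 5·x^3/3 + x^2 + 10·x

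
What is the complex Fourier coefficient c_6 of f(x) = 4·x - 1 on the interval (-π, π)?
Compute the real Fourier coefficients first: a_6 = 0, b_6 = -4/3.
Then c_6 = (a_6 − i·b_6)/2 = 2·i/3.

Final answer: 2·i/3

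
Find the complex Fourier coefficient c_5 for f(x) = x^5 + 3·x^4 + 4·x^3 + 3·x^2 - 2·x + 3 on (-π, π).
Compute the real Fourier coefficients first: a_5 = -24·π^2/25 - 156/625, b_5 = -692/625 + 32·π^2/25 + 2·π^4/5.
Then c_5 = (a_5 − i·b_5)/2 = -12·π^2/25 - 78/625 - i·π^4/5 - 16·i·π^2/25 + 346·i/625.

Final answer: -12·π^2/25 - 78/625 - i·π^4/5 - 16·i·π^2/25 + 346·i/625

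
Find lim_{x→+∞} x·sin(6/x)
As x → +∞: let u = 6/x → 0⁺; then x·sin(6/x) = 6·sin(u)/u → 6·1 = 6.
Limit = 6.

Final answer: 6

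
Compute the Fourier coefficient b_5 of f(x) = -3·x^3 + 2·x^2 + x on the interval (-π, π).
b_5 = (1/π) ∫_{-π}^{π} f(x)·sin(5x) dx.
Evaluate the integral (use parity and integration by parts as needed): b_5 = 86/125 - 6·π^2/5.

Final answer: 86/125 - 6·π^2/5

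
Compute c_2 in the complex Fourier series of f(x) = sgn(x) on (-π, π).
Compute the real Fourier coefficients first: a_2 = 0, b_2 = 0.
Then c_2 = (a_2 − i·b_2)/2 = 0.

Final answer: 0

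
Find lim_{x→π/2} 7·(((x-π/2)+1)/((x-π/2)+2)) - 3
Direct substitution at x = π/2 gives 1/2.

Final answer: 1/2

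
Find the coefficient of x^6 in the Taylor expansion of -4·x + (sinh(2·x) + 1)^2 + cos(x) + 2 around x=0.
Expand to order 6: -4·x + (sinh(2·x) + 1)^2 + cos(x) + 2 = 2047·x^6/720 + 8·x^5/15 + 43·x^4/8 + 8·x^3/3 + 7·x^2/2 + 4 + O(x^7).
The coefficient of x^6 is 2047/720.

Final answer: 2047/720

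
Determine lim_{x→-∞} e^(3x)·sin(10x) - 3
Evaluate the dominant behaviour as x → -∞; each term tends to a finite value or vanishes.
Limit = -3.

Final answer: -3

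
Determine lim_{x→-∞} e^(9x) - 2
Evaluate the dominant behaviour as x → -∞; each term tends to a finite value or vanishes.
Limit = -2.

Final answer: -2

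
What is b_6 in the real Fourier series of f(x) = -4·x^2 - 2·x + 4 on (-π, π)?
b_6 = (1/π) ∫_{-π}^{π} f(x)·sin(6x) dx.
Evaluate the integral (use parity and integration by parts as needed): b_6 = 2/3.

Final answer: 2/3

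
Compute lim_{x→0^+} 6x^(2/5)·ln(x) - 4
The product is a 0·∞ indeterminate form at x → 0⁺.
Rewrite the product as 6·ln(x) / x^(-2/5) and apply L'Hôpital, or use the standard hierarchy x^(-2/5) ≫ |ln x| as x → 0⁺.
The indeterminate product → 0, so the limit = -4.

Final answer: -4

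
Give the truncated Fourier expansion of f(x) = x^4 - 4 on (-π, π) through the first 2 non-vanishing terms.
(48 - 8·π^2)·cos(x) - 4 + π^4/5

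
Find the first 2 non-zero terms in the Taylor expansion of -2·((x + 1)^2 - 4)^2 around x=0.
24·x - 18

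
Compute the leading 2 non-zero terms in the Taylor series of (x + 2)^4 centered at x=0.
32·x + 16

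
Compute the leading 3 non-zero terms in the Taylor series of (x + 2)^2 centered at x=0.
x^2 + 4·x + 4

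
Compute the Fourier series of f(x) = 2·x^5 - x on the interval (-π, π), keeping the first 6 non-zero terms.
(-80·π^2 + 4·π^4 + 478)·sin(x) + (-2·π^4 - 14 + 10·π^2)·sin(2·x) + (-80·π^2/27 + 106/81 + 4·π^4/3)·sin(3·x) + (-π^4 + 1/32 + 5·π^2/4)·sin(4·x) + (-16·π^2/25 - 154/625 + 4·π^4/5)·sin(5·x) + (-2·π^4/3 + 22/81 + 10·π^2/27)·sin(6·x)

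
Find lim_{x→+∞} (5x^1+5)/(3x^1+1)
This is an ∞/∞ indeterminate form as x → +∞.
Divide numerator and denominator by x and let the lower-order terms vanish; the leading terms give 5/3.
Limit = 5/3.

Final answer: 5/3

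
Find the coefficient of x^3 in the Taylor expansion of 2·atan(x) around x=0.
Expand to order 3: 2·atan(x) = -2·x^3/3 + 2·x + O(x^4).
The coefficient of x^3 is -2/3.

Final answer: -2/3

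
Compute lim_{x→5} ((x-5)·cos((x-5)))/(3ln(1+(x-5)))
Both numerator and denominator → 0 as x → 5; this is a 0/0 indeterminate form.
Expand each to leading order near x = 5: numerator ~ (x - 5), denominator ~ 3·(x - 5).
The limit of the ratio is 1/3.

Final answer: 1/3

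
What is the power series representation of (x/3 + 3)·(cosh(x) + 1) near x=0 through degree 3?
x^3/6 + 3·x^2/2 + 2·x/3 + 6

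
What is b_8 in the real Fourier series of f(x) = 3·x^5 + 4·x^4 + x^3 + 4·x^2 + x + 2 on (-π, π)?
b_8 = (1/π) ∫_{-π}^{π} f(x)·sin(8x) dx.
Evaluate the integral (use parity and integration by parts as needed): b_8 = -3·π^4/4 - 509/2048 - π^2/64.

Final answer: -3·π^4/4 - 509/2048 - π^2/64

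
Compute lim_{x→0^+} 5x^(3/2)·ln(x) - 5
The product is a 0·∞ indeterminate form at x → 0⁺.
Rewrite the product as 5·ln(x) / x^(-3/2) and apply L'Hôpital, or use the standard hierarchy x^(-3/2) ≫ |ln x| as x → 0⁺.
The indeterminate product → 0, so the limit = -5.

Final answer: -5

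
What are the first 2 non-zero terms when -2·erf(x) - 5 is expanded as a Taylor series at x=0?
-4·x/√(π) - 5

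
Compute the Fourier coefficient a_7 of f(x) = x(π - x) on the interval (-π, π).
a_7 = (1/π) ∫_{-π}^{π} f(x)·cos(7x) dx.
Evaluate the integral (use parity and integration by parts as needed): a_7 = 4/49.

Final answer: 4/49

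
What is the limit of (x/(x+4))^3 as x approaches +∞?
As x → +∞: x/(x+4) = 1/(1 + 4/x) → 1, and the 3rd power of a limit-1 base also → 1.
Limit = 1.

Final answer: 1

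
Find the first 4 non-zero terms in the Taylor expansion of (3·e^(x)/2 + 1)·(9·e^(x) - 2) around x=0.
19·x^3 + 30·x^2 + 33·x + 35/2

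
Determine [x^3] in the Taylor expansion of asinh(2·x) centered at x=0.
Expand to order 3: asinh(2·x) = -4·x^3/3 + 2·x + O(x^4).
The coefficient of x^3 is -4/3.

Final answer: -4/3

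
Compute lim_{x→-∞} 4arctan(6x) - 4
Evaluate the dominant behaviour as x → -∞; each term tends to a finite value or vanishes.
Limit = -2·π - 4.

Final answer: -2·π - 4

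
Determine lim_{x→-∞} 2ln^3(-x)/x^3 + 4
The quotient is an ∞/∞ indeterminate form as x → -∞.
Compare growth rates of the dominant terms (exponentials ≫ polynomials ≫ logarithms), or apply L'Hôpital's rule; the quotient → 0.
Adding the constant: 0 + 4 = 4. Limit = 4.

Final answer: 4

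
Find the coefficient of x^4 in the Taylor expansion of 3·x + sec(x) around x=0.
Expand to order 4: 3·x + sec(x) = 5·x^4/24 + x^2/2 + 3·x + 1 + O(x^5).
The coefficient of x^4 is 5/24.

Final answer: 5/24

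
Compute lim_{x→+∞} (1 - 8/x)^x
As x → +∞: this is the defining limit (1 - 8/x)^x → e^(-8).
Limit = e^(-8).

Final answer: e^(-8)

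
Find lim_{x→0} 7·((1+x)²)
Direct substitution at x = 0 gives 7.

Final answer: 7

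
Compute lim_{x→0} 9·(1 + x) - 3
Direct substitution at x = 0 gives 6.

Final answer: 6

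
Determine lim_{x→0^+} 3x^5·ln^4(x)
This is a 0·∞ indeterminate form at x → 0⁺.
Rewrite the product as 3·ln^4(x) / x^(-5) and apply L'Hôpital, or use the standard hierarchy x^(-5) ≫ |ln x|^4 as x → 0⁺.
The indeterminate product → 0, so the limit = 0.

Final answer: 0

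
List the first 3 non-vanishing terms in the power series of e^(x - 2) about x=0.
x^2·e^(-2)/2 + x·e^(-2) + e^(-2)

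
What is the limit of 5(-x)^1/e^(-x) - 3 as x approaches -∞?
The quotient is an ∞/∞ indeterminate form as x → -∞.
Compare growth rates of the dominant terms (exponentials ≫ polynomials ≫ logarithms), or apply L'Hôpital's rule; the quotient → 0.
Adding the constant: 0 - 3 = -3. Limit = -3.

Final answer: -3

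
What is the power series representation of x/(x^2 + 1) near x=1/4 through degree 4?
4/17 + 240·(x - 1/4)/289 - 3008·(x - 1/4)^2/4913 - 41216·(x - 1/4)^3/83521 + 1147904·(x - 1/4)^4/1419857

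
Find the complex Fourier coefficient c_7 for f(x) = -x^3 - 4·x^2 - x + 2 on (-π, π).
Compute the real Fourier coefficients first: a_7 = 16/49, b_7 = -2·π^2/7 - 86/343.
Then c_7 = (a_7 − i·b_7)/2 = 8/49 + 43·i/343 + i·π^2/7.

Final answer: 8/49 + 43·i/343 + i·π^2/7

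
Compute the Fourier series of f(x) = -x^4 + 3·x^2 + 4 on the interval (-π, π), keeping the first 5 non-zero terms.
(-60 + 8·π^2)·cos(x) + (6 - 2·π^2)·cos(2·x) + (-52/27 + 8·π^2/9)·cos(3·x) + (15/16 - π^2/2)·cos(4·x) - π^4/5 + 4 + π^2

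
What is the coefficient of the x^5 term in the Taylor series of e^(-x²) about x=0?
Expand to order 5: e^(-x²) = x^4/2 - x^2 + 1 + O(x^6).
The coefficient of x^5 is 0.

Final answer: 0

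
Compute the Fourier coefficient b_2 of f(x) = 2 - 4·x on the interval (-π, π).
b_2 = (1/π) ∫_{-π}^{π} f(x)·sin(2x) dx.
Evaluate the integral (use parity and integration by parts as needed): b_2 = 4.

Final answer: 4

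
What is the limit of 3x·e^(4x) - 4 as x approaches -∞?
The product is a 0·∞ indeterminate form at x → -∞.
Rewrite the product as 3x / e^(-4x) (an ∞/∞ form) and apply L'Hôpital, or use the standard hierarchy e^(4|x|) ≫ |x| as x → -∞.
The indeterminate product → 0, so the limit = -4.

Final answer: -4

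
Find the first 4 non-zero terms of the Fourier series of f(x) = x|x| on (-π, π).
(-8 + 2·π^2)·sin(x)/π - π·sin(2·x) + (-8 + 18·π^2)·sin(3·x)/(27·π) - π·sin(4·x)/2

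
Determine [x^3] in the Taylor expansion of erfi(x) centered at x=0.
Expand to order 3: erfi(x) = 2·x^3/(3·√(π)) + 2·x/√(π) + O(x^4).
The coefficient of x^3 is 2/(3·√(π)).

Final answer: 2/(3·√(π))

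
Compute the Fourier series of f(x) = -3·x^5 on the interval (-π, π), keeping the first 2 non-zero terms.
(-720 - 6·π^4 + 120·π^2)·sin(x) + (-15·π^2 + 45/2 + 3·π^4)·sin(2·x)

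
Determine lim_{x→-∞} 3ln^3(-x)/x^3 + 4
The quotient is an ∞/∞ indeterminate form as x → -∞.
Compare growth rates of the dominant terms (exponentials ≫ polynomials ≫ logarithms), or apply L'Hôpital's rule; the quotient → 0.
Adding the constant: 0 + 4 = 4. Limit = 4.

Final answer: 4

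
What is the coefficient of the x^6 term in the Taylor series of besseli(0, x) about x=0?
Expand to order 6: besseli(0, x) = x^6/2304 + x^4/64 + x^2/4 + 1 + O(x^7).
The coefficient of x^6 is 1/2304.

Final answer: 1/2304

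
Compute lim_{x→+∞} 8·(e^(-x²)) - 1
Evaluate the dominant behaviour as x → +∞; each term tends to a finite value or vanishes.
Limit = -1.

Final answer: -1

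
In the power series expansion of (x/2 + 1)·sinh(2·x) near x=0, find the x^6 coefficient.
Expand to order 6: (x/2 + 1)·sinh(2·x) = 2·x^6/15 + 4·x^5/15 + 2·x^4/3 + 4·x^3/3 + x^2 + 2·x + O(x^7).
The coefficient of x^6 is 2/15.

Final answer: 2/15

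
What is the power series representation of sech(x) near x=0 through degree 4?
5·x^4/24 - x^2/2 + 1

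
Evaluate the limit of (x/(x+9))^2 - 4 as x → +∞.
As x → +∞: x/(x+9) = 1/(1 + 9/x) → 1, and the 2nd power of a limit-1 base also → 1; with the additive constant, 1 - 4 = -3.
Limit = -3.

Final answer: -3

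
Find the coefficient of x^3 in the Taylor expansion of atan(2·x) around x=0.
Expand to order 3: atan(2·x) = -8·x^3/3 + 2·x + O(x^4).
The coefficient of x^3 is -8/3.

Final answer: -8/3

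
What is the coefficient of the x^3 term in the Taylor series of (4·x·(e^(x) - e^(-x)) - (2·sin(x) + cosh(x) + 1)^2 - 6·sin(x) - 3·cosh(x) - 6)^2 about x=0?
-68/3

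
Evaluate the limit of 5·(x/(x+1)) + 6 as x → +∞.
Evaluate the dominant behaviour as x → +∞; each term tends to a finite value or vanishes.
Limit = 11.

Final answer: 11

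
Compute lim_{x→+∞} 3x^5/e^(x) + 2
The quotient is an ∞/∞ indeterminate form as x → +∞.
The exponential denominator e^(x) dominates the polynomial numerator (e^x ≫ x^5 as x → ∞), so the quotient → 0.
Adding the constant: 0 + 2 = 2. Limit = 2.

Final answer: 2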